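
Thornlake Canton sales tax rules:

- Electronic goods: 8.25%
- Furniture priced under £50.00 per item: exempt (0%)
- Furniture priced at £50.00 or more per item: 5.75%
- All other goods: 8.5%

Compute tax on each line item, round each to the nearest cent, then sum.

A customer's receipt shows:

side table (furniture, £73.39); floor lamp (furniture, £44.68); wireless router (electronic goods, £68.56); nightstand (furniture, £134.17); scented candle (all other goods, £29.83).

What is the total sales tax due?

Side table £73.39: furniture, £50.00 or more → 5.75% → £4.22
Floor lamp £44.68: furniture, under £50.00 → 0% → £0.00
Wireless router £68.56: electronic goods → 8.25% → £5.66
Nightstand £134.17: furniture, £50.00 or more → 5.75% → £7.71
Scented candle £29.83: all other goods → 8.5% → £2.54
Total tax = £4.22 + £5.66 + £7.71 + £2.54 = £20.13

£20.13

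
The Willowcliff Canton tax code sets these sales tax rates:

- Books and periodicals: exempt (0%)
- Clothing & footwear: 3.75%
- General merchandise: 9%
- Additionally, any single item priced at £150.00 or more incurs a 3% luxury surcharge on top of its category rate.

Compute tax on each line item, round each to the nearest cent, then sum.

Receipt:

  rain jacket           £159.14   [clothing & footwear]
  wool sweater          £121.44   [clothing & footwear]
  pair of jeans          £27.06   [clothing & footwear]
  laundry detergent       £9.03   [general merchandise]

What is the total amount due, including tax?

Rain jacket £159.14: clothing & footwear → 3.75% + 3% surcharge = 6.75% → £10.74
Wool sweater £121.44: clothing & footwear → 3.75% → £4.55
Pair of jeans £27.06: clothing & footwear → 3.75% → £1.01
Laundry detergent £9.03: general merchandise → 9% → £0.81
Subtotal = £316.67; tax = £17.11; total due = £333.78

£333.78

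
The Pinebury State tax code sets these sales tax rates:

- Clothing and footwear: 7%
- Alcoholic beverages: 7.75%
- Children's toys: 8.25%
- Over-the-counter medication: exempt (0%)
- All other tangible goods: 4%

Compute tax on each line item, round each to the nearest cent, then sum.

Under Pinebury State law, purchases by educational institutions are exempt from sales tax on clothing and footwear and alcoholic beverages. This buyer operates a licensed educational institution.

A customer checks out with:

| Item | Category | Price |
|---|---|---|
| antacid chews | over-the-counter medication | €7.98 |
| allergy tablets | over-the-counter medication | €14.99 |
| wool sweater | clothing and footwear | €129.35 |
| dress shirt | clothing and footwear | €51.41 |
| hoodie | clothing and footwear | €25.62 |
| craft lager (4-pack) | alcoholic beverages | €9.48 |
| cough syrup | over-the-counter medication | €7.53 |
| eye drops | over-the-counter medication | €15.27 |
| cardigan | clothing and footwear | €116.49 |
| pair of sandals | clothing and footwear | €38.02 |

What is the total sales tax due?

€0.00

Antacid chews €7.98: over-the-counter medication → 0% → €0.00
Allergy tablets €14.99: over-the-counter medication → 0% → €0.00
Wool sweater €129.35: clothing and footwear, buyer-exempt → 0% → €0.00
Dress shirt €51.41: clothing and footwear, buyer-exempt → 0% → €0.00
Hoodie €25.62: clothing and footwear, buyer-exempt → 0% → €0.00
Craft lager (4-pack) €9.48: alcoholic beverages, buyer-exempt → 0% → €0.00
Cough syrup €7.53: over-the-counter medication → 0% → €0.00
Eye drops €15.27: over-the-counter medication → 0% → €0.00
Cardigan €116.49: clothing and footwear, buyer-exempt → 0% → €0.00
Pair of sandals €38.02: clothing and footwear, buyer-exempt → 0% → €0.00
Total tax = €0.00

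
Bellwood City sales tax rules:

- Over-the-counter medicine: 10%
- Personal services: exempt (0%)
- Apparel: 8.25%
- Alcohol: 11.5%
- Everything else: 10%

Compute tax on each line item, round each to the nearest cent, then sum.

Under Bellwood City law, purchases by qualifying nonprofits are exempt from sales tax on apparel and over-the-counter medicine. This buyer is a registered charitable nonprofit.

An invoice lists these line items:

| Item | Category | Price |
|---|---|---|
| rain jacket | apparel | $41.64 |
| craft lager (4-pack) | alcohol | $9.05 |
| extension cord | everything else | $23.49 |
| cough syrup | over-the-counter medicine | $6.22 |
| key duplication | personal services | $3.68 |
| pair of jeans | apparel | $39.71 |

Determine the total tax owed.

$3.39

Rain jacket $41.64: apparel, buyer-exempt → 0% → $0.00
Craft lager (4-pack) $9.05: alcohol → 11.5% → $1.04
Extension cord $23.49: everything else → 10% → $2.35
Cough syrup $6.22: over-the-counter medicine, buyer-exempt → 0% → $0.00
Key duplication $3.68: personal services → 0% → $0.00
Pair of jeans $39.71: apparel, buyer-exempt → 0% → $0.00
Total tax = $1.04 + $2.35 = $3.39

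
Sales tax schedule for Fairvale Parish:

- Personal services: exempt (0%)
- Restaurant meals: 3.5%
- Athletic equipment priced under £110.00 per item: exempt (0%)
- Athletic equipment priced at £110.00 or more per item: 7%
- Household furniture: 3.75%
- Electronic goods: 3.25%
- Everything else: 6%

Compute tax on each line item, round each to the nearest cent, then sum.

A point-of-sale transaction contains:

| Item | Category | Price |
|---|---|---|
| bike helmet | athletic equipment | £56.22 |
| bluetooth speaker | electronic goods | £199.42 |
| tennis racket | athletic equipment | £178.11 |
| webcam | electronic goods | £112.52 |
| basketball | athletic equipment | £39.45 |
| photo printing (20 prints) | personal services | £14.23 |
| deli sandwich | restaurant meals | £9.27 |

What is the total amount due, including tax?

£632.15

Bike helmet £56.22: athletic equipment, under £110.00 → 0% → £0.00
Bluetooth speaker £199.42: electronic goods → 3.25% → £6.48
Tennis racket £178.11: athletic equipment, £110.00 or more → 7% → £12.47
Webcam £112.52: electronic goods → 3.25% → £3.66
Basketball £39.45: athletic equipment, under £110.00 → 0% → £0.00
Photo printing (20 prints) £14.23: personal services → 0% → £0.00
Deli sandwich £9.27: restaurant meals → 3.5% → £0.32
Subtotal = £609.22; tax = £22.93; total due = £632.15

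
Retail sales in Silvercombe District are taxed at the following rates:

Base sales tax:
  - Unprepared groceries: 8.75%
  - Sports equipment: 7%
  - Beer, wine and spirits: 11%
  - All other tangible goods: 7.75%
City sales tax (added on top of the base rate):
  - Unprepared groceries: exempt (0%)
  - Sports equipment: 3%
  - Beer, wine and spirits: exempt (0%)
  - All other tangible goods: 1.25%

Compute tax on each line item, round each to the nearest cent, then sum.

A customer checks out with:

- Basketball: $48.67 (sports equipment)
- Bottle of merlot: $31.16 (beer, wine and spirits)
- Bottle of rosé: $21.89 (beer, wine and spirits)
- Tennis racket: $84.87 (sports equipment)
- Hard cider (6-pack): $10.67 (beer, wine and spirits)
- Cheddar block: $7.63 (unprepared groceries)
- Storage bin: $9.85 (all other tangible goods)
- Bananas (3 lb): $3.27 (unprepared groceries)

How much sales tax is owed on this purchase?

Basketball $48.67: sports equipment → 7% + 3% city = 10% → $4.87
Bottle of merlot $31.16: beer, wine and spirits → 11% + 0% city = 11% → $3.43
Bottle of rosé $21.89: beer, wine and spirits → 11% + 0% city = 11% → $2.41
Tennis racket $84.87: sports equipment → 7% + 3% city = 10% → $8.49
Hard cider (6-pack) $10.67: beer, wine and spirits → 11% + 0% city = 11% → $1.17
Cheddar block $7.63: unprepared groceries → 8.75% + 0% city = 8.75% → $0.67
Storage bin $9.85: all other tangible goods → 7.75% + 1.25% city = 9% → $0.89
Bananas (3 lb) $3.27: unprepared groceries → 8.75% + 0% city = 8.75% → $0.29
Total tax = $4.87 + $3.43 + $2.41 + $8.49 + $1.17 + $0.67 + $0.89 + $0.29 = $22.22

$22.22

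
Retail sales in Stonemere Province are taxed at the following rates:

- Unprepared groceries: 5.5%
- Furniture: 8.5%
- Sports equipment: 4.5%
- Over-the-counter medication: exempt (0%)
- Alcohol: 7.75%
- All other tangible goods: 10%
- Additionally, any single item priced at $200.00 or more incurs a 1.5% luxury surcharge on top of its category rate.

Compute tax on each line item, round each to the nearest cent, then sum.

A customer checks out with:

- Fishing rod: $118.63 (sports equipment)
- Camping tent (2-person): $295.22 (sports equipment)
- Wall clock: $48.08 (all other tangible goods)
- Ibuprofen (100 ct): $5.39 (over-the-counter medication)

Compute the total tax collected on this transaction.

$27.86

Fishing rod $118.63: sports equipment → 4.5% → $5.34
Camping tent (2-person) $295.22: sports equipment → 4.5% + 1.5% surcharge = 6% → $17.71
Wall clock $48.08: all other tangible goods → 10% → $4.81
Ibuprofen (100 ct) $5.39: over-the-counter medication → 0% → $0.00
Total tax = $5.34 + $17.71 + $4.81 = $27.86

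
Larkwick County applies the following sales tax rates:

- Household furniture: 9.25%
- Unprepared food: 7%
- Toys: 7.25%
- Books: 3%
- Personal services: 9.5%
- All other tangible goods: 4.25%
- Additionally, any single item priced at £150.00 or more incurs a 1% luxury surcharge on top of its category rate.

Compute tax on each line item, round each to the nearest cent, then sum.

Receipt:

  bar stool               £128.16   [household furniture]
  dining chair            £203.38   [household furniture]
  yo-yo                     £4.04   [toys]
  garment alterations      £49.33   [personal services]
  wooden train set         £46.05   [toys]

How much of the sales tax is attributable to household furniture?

Bar stool £128.16: household furniture → 9.25% → £11.85
Dining chair £203.38: household furniture → 9.25% + 1% surcharge = 10.25% → £20.85
Tax on household furniture = £11.85 + £20.85 = £32.70

£32.70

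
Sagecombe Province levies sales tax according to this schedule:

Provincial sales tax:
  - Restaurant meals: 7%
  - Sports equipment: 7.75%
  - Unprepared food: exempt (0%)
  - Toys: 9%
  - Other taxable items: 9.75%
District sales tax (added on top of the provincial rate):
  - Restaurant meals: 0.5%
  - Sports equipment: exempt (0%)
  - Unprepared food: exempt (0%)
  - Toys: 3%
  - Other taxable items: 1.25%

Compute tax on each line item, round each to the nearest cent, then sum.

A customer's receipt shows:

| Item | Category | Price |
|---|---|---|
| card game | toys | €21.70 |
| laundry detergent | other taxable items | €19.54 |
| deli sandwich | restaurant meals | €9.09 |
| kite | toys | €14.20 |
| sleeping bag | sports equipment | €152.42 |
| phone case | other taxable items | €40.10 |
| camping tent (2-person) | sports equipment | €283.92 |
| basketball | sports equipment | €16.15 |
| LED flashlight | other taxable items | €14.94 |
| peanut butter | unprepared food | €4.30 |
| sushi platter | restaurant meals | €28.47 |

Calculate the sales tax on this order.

€50.38

Card game €21.70: toys → 9% + 3% district = 12% → €2.60
Laundry detergent €19.54: other taxable items → 9.75% + 1.25% district = 11% → €2.15
Deli sandwich €9.09: restaurant meals → 7% + 0.5% district = 7.5% → €0.68
Kite €14.20: toys → 9% + 3% district = 12% → €1.70
Sleeping bag €152.42: sports equipment → 7.75% + 0% district = 7.75% → €11.81
Phone case €40.10: other taxable items → 9.75% + 1.25% district = 11% → €4.41
Camping tent (2-person) €283.92: sports equipment → 7.75% + 0% district = 7.75% → €22.00
Basketball €16.15: sports equipment → 7.75% + 0% district = 7.75% → €1.25
LED flashlight €14.94: other taxable items → 9.75% + 1.25% district = 11% → €1.64
Peanut butter €4.30: unprepared food → 0% + 0% district = 0% → €0.00
Sushi platter €28.47: restaurant meals → 7% + 0.5% district = 7.5% → €2.14
Total tax = €2.60 + €2.15 + €0.68 + €1.70 + €11.81 + €4.41 + €22.00 + €1.25 + €1.64 + €2.14 = €50.38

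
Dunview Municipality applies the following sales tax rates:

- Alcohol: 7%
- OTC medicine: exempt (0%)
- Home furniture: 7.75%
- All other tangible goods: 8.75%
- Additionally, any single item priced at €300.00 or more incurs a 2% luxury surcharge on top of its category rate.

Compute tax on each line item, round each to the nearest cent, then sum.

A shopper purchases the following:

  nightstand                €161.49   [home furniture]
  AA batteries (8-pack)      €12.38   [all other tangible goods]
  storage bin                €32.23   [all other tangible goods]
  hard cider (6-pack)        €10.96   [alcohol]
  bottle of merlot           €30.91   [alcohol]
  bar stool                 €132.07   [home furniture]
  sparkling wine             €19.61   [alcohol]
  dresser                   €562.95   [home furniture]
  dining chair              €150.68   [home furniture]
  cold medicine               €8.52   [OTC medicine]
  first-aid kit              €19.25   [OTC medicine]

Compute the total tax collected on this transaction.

Nightstand €161.49: home furniture → 7.75% → €12.52
AA batteries (8-pack) €12.38: all other tangible goods → 8.75% → €1.08
Storage bin €32.23: all other tangible goods → 8.75% → €2.82
Hard cider (6-pack) €10.96: alcohol → 7% → €0.77
Bottle of merlot €30.91: alcohol → 7% → €2.16
Bar stool €132.07: home furniture → 7.75% → €10.24
Sparkling wine €19.61: alcohol → 7% → €1.37
Dresser €562.95: home furniture → 7.75% + 2% surcharge = 9.75% → €54.89
Dining chair €150.68: home furniture → 7.75% → €11.68
Cold medicine €8.52: OTC medicine → 0% → €0.00
First-aid kit €19.25: OTC medicine → 0% → €0.00
Total tax = €12.52 + €1.08 + €2.82 + €0.77 + €2.16 + €10.24 + €1.37 + €54.89 + €11.68 = €97.53

€97.53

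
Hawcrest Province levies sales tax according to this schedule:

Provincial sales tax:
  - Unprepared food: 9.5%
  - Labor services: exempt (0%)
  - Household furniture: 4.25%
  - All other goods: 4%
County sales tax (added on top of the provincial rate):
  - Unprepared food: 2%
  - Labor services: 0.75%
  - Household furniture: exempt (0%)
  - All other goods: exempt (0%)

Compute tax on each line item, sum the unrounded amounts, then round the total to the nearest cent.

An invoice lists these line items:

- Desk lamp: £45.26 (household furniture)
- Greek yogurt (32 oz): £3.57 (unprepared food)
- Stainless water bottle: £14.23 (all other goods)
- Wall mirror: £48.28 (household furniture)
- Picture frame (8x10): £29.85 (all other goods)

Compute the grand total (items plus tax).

£147.34

Desk lamp £45.26: household furniture → 4.25% + 0% county = 4.25% → £1.92355
Greek yogurt (32 oz) £3.57: unprepared food → 9.5% + 2% county = 11.5% → £0.41055
Stainless water bottle £14.23: all other goods → 4% + 0% county = 4% → £0.5692
Wall mirror £48.28: household furniture → 4.25% + 0% county = 4.25% → £2.0519
Picture frame (8x10) £29.85: all other goods → 4% + 0% county = 4% → £1.194
Subtotal = £141.19; unrounded tax = £6.1492 → £6.15; total due = £147.34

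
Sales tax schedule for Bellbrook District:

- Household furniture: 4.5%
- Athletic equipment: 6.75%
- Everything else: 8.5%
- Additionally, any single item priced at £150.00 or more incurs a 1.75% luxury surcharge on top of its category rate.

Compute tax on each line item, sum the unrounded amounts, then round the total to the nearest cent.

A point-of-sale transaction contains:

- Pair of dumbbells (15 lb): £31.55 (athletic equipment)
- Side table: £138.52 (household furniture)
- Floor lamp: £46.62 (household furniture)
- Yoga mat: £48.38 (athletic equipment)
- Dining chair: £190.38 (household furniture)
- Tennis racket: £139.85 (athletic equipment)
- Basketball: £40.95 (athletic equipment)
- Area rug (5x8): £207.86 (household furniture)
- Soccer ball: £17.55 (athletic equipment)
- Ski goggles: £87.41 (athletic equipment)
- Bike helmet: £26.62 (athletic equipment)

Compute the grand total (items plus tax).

£1035.39

Pair of dumbbells (15 lb) £31.55: athletic equipment → 6.75% → £2.129625
Side table £138.52: household furniture → 4.5% → £6.2334
Floor lamp £46.62: household furniture → 4.5% → £2.0979
Yoga mat £48.38: athletic equipment → 6.75% → £3.26565
Dining chair £190.38: household furniture → 4.5% + 1.75% surcharge = 6.25% → £11.89875
Tennis racket £139.85: athletic equipment → 6.75% → £9.439875
Basketball £40.95: athletic equipment → 6.75% → £2.764125
Area rug (5x8) £207.86: household furniture → 4.5% + 1.75% surcharge = 6.25% → £12.99125
Soccer ball £17.55: athletic equipment → 6.75% → £1.184625
Ski goggles £87.41: athletic equipment → 6.75% → £5.900175
Bike helmet £26.62: athletic equipment → 6.75% → £1.79685
Subtotal = £975.69; unrounded tax = £59.702225 → £59.70; total due = £1035.39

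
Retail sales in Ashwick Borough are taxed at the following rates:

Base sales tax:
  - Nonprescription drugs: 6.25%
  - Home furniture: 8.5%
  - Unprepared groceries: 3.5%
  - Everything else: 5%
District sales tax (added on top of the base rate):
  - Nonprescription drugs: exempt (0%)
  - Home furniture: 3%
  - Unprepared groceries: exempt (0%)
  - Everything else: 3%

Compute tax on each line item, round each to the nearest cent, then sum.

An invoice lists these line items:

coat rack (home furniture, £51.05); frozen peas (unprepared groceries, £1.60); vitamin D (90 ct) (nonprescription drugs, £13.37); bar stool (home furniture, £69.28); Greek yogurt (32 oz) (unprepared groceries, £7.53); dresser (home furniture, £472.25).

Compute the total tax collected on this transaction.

Coat rack £51.05: home furniture → 8.5% + 3% district = 11.5% → £5.87
Frozen peas £1.60: unprepared groceries → 3.5% + 0% district = 3.5% → £0.06
Vitamin D (90 ct) £13.37: nonprescription drugs → 6.25% + 0% district = 6.25% → £0.84
Bar stool £69.28: home furniture → 8.5% + 3% district = 11.5% → £7.97
Greek yogurt (32 oz) £7.53: unprepared groceries → 3.5% + 0% district = 3.5% → £0.26
Dresser £472.25: home furniture → 8.5% + 3% district = 11.5% → £54.31
Total tax = £5.87 + £0.06 + £0.84 + £7.97 + £0.26 + £54.31 = £69.31

£69.31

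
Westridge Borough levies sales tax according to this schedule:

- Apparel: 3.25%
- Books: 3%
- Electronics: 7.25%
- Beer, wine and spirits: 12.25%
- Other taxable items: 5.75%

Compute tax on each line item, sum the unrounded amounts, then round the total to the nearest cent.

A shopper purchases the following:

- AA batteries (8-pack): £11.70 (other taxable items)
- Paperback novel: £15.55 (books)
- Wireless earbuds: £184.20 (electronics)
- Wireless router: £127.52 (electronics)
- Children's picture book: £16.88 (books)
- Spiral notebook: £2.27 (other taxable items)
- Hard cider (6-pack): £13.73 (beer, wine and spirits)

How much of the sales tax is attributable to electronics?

Wireless earbuds £184.20: electronics → 7.25% → £13.3545
Wireless router £127.52: electronics → 7.25% → £9.2452
Tax on electronics: unrounded sum = £22.5997 → £22.60

£22.60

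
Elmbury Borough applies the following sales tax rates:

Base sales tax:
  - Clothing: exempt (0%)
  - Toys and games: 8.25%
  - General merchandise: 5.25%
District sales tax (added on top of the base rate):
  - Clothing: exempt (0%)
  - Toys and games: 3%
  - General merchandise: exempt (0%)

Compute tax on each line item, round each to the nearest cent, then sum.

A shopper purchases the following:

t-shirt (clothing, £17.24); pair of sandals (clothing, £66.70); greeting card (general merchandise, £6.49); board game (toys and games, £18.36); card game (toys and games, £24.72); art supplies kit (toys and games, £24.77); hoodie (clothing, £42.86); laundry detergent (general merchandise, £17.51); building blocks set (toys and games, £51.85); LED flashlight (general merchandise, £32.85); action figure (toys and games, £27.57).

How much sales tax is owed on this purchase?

£19.55

T-shirt £17.24: clothing → 0% + 0% district = 0% → £0.00
Pair of sandals £66.70: clothing → 0% + 0% district = 0% → £0.00
Greeting card £6.49: general merchandise → 5.25% + 0% district = 5.25% → £0.34
Board game £18.36: toys and games → 8.25% + 3% district = 11.25% → £2.07
Card game £24.72: toys and games → 8.25% + 3% district = 11.25% → £2.78
Art supplies kit £24.77: toys and games → 8.25% + 3% district = 11.25% → £2.79
Hoodie £42.86: clothing → 0% + 0% district = 0% → £0.00
Laundry detergent £17.51: general merchandise → 5.25% + 0% district = 5.25% → £0.92
Building blocks set £51.85: toys and games → 8.25% + 3% district = 11.25% → £5.83
LED flashlight £32.85: general merchandise → 5.25% + 0% district = 5.25% → £1.72
Action figure £27.57: toys and games → 8.25% + 3% district = 11.25% → £3.10
Total tax = £0.34 + £2.07 + £2.78 + £2.79 + £0.92 + £5.83 + £1.72 + £3.10 = £19.55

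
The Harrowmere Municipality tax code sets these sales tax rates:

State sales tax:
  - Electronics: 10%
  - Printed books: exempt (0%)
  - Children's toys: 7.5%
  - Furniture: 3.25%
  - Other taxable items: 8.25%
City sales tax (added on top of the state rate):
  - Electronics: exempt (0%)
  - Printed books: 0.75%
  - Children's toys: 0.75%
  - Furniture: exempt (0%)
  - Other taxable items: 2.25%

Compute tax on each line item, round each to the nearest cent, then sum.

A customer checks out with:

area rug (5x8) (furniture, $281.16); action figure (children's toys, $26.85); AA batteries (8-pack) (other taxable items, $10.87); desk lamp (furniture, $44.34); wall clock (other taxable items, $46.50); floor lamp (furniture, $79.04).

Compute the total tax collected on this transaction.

$21.39

Area rug (5x8) $281.16: furniture → 3.25% + 0% city = 3.25% → $9.14
Action figure $26.85: children's toys → 7.5% + 0.75% city = 8.25% → $2.22
AA batteries (8-pack) $10.87: other taxable items → 8.25% + 2.25% city = 10.5% → $1.14
Desk lamp $44.34: furniture → 3.25% + 0% city = 3.25% → $1.44
Wall clock $46.50: other taxable items → 8.25% + 2.25% city = 10.5% → $4.88
Floor lamp $79.04: furniture → 3.25% + 0% city = 3.25% → $2.57
Total tax = $9.14 + $2.22 + $1.14 + $1.44 + $4.88 + $2.57 = $21.39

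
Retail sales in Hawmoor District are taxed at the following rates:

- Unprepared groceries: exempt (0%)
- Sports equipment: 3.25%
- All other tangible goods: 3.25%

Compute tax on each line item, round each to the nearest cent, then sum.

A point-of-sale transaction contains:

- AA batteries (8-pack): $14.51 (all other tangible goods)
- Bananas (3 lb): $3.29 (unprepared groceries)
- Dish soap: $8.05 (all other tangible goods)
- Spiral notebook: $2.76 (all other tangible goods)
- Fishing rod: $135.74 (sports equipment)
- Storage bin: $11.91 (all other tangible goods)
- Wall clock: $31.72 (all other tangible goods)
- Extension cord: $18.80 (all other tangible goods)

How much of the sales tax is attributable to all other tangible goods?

AA batteries (8-pack) $14.51: all other tangible goods → 3.25% → $0.47
Dish soap $8.05: all other tangible goods → 3.25% → $0.26
Spiral notebook $2.76: all other tangible goods → 3.25% → $0.09
Storage bin $11.91: all other tangible goods → 3.25% → $0.39
Wall clock $31.72: all other tangible goods → 3.25% → $1.03
Extension cord $18.80: all other tangible goods → 3.25% → $0.61
Tax on all other tangible goods = $0.47 + $0.26 + $0.09 + $0.39 + $1.03 + $0.61 = $2.85

$2.85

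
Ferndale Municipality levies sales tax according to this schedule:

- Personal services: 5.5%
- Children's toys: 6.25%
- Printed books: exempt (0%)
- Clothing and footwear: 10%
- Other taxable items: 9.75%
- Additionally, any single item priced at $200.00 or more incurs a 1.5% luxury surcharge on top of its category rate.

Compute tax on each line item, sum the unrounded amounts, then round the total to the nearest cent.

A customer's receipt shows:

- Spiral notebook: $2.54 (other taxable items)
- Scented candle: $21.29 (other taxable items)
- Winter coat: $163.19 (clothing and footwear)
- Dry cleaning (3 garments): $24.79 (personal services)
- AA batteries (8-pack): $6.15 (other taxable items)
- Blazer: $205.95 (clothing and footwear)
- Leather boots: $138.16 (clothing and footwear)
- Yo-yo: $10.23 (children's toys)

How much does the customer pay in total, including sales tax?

Spiral notebook $2.54: other taxable items → 9.75% → $0.24765
Scented candle $21.29: other taxable items → 9.75% → $2.075775
Winter coat $163.19: clothing and footwear → 10% → $16.319
Dry cleaning (3 garments) $24.79: personal services → 5.5% → $1.36345
AA batteries (8-pack) $6.15: other taxable items → 9.75% → $0.599625
Blazer $205.95: clothing and footwear → 10% + 1.5% surcharge = 11.5% → $23.68425
Leather boots $138.16: clothing and footwear → 10% → $13.816
Yo-yo $10.23: children's toys → 6.25% → $0.639375
Subtotal = $572.30; unrounded tax = $58.745125 → $58.75; total due = $631.05

$631.05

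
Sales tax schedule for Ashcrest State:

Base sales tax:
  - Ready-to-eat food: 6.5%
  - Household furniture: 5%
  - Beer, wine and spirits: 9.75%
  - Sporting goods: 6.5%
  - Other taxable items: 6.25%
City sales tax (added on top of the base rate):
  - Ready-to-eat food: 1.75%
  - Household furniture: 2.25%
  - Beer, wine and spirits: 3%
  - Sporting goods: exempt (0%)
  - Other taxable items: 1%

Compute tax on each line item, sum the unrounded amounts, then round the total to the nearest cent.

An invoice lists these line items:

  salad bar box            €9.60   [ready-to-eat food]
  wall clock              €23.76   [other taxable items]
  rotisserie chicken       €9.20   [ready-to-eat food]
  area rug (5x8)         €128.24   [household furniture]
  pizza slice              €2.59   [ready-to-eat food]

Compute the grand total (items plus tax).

€186.17

Salad bar box €9.60: ready-to-eat food → 6.5% + 1.75% city = 8.25% → €0.792
Wall clock €23.76: other taxable items → 6.25% + 1% city = 7.25% → €1.7226
Rotisserie chicken €9.20: ready-to-eat food → 6.5% + 1.75% city = 8.25% → €0.759
Area rug (5x8) €128.24: household furniture → 5% + 2.25% city = 7.25% → €9.2974
Pizza slice €2.59: ready-to-eat food → 6.5% + 1.75% city = 8.25% → €0.213675
Subtotal = €173.39; unrounded tax = €12.784675 → €12.78; total due = €186.17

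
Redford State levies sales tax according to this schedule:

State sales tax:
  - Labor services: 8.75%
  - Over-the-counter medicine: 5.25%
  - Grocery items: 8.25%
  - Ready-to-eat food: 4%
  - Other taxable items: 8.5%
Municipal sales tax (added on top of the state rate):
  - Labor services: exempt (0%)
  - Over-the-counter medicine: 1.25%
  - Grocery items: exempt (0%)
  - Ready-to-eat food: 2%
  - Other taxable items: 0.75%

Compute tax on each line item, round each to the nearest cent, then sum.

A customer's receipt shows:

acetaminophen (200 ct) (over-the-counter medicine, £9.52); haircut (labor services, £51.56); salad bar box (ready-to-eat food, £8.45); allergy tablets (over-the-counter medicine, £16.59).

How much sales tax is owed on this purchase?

Acetaminophen (200 ct) £9.52: over-the-counter medicine → 5.25% + 1.25% municipal = 6.5% → £0.62
Haircut £51.56: labor services → 8.75% + 0% municipal = 8.75% → £4.51
Salad bar box £8.45: ready-to-eat food → 4% + 2% municipal = 6% → £0.51
Allergy tablets £16.59: over-the-counter medicine → 5.25% + 1.25% municipal = 6.5% → £1.08
Total tax = £0.62 + £4.51 + £0.51 + £1.08 = £6.72

£6.72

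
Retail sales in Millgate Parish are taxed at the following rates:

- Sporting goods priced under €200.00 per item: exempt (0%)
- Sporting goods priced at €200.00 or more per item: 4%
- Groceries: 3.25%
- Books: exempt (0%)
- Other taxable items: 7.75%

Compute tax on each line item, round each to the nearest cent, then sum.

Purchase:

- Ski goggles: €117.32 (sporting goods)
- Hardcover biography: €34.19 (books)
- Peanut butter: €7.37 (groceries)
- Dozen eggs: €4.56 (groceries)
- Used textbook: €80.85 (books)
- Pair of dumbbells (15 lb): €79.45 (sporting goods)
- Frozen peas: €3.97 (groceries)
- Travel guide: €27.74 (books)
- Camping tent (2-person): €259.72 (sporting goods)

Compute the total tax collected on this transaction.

€10.91

Ski goggles €117.32: sporting goods, under €200.00 → 0% → €0.00
Hardcover biography €34.19: books → 0% → €0.00
Peanut butter €7.37: groceries → 3.25% → €0.24
Dozen eggs €4.56: groceries → 3.25% → €0.15
Used textbook €80.85: books → 0% → €0.00
Pair of dumbbells (15 lb) €79.45: sporting goods, under €200.00 → 0% → €0.00
Frozen peas €3.97: groceries → 3.25% → €0.13
Travel guide €27.74: books → 0% → €0.00
Camping tent (2-person) €259.72: sporting goods, €200.00 or more → 4% → €10.39
Total tax = €0.24 + €0.15 + €0.13 + €10.39 = €10.91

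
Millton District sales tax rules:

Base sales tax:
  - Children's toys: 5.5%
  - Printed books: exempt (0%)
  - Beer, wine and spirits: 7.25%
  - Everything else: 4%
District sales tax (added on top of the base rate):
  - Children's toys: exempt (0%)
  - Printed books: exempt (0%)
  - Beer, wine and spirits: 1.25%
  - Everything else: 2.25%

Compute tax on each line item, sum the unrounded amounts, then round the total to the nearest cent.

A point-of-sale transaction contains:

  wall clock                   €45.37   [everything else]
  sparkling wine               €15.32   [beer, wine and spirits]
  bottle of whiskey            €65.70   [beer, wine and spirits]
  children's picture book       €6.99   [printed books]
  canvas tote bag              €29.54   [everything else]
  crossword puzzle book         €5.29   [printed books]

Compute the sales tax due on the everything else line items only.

Wall clock €45.37: everything else → 4% + 2.25% district = 6.25% → €2.835625
Canvas tote bag €29.54: everything else → 4% + 2.25% district = 6.25% → €1.84625
Tax on everything else: unrounded sum = €4.681875 → €4.68

€4.68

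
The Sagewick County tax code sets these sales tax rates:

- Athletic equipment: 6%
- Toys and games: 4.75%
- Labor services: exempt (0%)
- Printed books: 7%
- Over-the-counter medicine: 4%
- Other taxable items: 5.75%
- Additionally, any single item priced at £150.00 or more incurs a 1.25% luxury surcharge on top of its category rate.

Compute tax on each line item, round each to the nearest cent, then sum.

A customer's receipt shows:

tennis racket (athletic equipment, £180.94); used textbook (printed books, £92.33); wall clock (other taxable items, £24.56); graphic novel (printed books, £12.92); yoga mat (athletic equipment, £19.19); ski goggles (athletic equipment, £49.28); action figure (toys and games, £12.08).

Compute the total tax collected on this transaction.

£26.57

Tennis racket £180.94: athletic equipment → 6% + 1.25% surcharge = 7.25% → £13.12
Used textbook £92.33: printed books → 7% → £6.46
Wall clock £24.56: other taxable items → 5.75% → £1.41
Graphic novel £12.92: printed books → 7% → £0.90
Yoga mat £19.19: athletic equipment → 6% → £1.15
Ski goggles £49.28: athletic equipment → 6% → £2.96
Action figure £12.08: toys and games → 4.75% → £0.57
Total tax = £13.12 + £6.46 + £1.41 + £0.90 + £1.15 + £2.96 + £0.57 = £26.57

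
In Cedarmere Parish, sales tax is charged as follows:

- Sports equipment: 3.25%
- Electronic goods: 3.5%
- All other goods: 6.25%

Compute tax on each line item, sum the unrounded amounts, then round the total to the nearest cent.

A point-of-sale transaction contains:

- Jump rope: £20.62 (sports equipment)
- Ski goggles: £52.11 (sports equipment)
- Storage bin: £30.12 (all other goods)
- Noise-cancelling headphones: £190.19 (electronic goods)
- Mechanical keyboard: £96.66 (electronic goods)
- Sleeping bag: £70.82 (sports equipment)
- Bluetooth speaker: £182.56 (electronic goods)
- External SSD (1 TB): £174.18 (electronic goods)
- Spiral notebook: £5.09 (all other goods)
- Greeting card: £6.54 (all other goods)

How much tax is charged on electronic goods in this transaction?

£22.53

Noise-cancelling headphones £190.19: electronic goods → 3.5% → £6.65665
Mechanical keyboard £96.66: electronic goods → 3.5% → £3.3831
Bluetooth speaker £182.56: electronic goods → 3.5% → £6.3896
External SSD (1 TB) £174.18: electronic goods → 3.5% → £6.0963
Tax on electronic goods: unrounded sum = £22.52565 → £22.53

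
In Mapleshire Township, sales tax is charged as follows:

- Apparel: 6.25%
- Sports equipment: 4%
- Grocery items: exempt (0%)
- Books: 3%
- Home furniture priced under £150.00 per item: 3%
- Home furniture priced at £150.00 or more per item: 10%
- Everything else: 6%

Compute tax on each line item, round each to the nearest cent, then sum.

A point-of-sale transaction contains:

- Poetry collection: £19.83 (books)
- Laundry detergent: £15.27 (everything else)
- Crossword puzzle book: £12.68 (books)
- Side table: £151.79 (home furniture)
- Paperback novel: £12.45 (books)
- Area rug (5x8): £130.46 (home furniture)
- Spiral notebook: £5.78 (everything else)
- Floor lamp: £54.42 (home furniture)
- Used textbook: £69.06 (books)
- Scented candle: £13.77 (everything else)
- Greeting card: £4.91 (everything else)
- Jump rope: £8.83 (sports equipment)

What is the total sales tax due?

£26.87

Poetry collection £19.83: books → 3% → £0.59
Laundry detergent £15.27: everything else → 6% → £0.92
Crossword puzzle book £12.68: books → 3% → £0.38
Side table £151.79: home furniture, £150.00 or more → 10% → £15.18
Paperback novel £12.45: books → 3% → £0.37
Area rug (5x8) £130.46: home furniture, under £150.00 → 3% → £3.91
Spiral notebook £5.78: everything else → 6% → £0.35
Floor lamp £54.42: home furniture, under £150.00 → 3% → £1.63
Used textbook £69.06: books → 3% → £2.07
Scented candle £13.77: everything else → 6% → £0.83
Greeting card £4.91: everything else → 6% → £0.29
Jump rope £8.83: sports equipment → 4% → £0.35
Total tax = £0.59 + £0.92 + £0.38 + £15.18 + £0.37 + £3.91 + £0.35 + £1.63 + £2.07 + £0.83 + £0.29 + £0.35 = £26.87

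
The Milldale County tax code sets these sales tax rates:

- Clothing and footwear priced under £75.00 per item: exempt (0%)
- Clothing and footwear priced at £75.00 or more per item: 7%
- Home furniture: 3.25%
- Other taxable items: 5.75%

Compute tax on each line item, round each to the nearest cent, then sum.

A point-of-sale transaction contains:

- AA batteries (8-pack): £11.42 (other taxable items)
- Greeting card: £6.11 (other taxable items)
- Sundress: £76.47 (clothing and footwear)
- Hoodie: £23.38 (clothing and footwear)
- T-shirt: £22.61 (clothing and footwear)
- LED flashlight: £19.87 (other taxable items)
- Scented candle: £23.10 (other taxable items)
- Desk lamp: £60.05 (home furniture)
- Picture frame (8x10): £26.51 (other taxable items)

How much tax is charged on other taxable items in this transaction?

£5.00

AA batteries (8-pack) £11.42: other taxable items → 5.75% → £0.66
Greeting card £6.11: other taxable items → 5.75% → £0.35
LED flashlight £19.87: other taxable items → 5.75% → £1.14
Scented candle £23.10: other taxable items → 5.75% → £1.33
Picture frame (8x10) £26.51: other taxable items → 5.75% → £1.52
Tax on other taxable items = £0.66 + £0.35 + £1.14 + £1.33 + £1.52 = £5.00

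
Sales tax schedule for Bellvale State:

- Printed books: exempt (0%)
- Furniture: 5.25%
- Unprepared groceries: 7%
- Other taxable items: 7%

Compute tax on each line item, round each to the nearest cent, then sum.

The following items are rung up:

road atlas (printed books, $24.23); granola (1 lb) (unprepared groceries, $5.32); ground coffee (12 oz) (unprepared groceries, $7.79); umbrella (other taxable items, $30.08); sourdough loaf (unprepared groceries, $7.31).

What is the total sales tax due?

$3.54

Road atlas $24.23: printed books → 0% → $0.00
Granola (1 lb) $5.32: unprepared groceries → 7% → $0.37
Ground coffee (12 oz) $7.79: unprepared groceries → 7% → $0.55
Umbrella $30.08: other taxable items → 7% → $2.11
Sourdough loaf $7.31: unprepared groceries → 7% → $0.51
Total tax = $0.37 + $0.55 + $2.11 + $0.51 = $3.54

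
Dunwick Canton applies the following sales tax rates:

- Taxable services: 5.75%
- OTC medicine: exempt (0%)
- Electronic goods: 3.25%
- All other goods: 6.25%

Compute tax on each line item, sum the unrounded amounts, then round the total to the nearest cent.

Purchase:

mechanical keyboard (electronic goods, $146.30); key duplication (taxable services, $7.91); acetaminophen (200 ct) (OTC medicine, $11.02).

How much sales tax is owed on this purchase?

Mechanical keyboard $146.30: electronic goods → 3.25% → $4.75475
Key duplication $7.91: taxable services → 5.75% → $0.454825
Acetaminophen (200 ct) $11.02: OTC medicine → 0% → $0.00
Unrounded tax sum = $5.209575 → $5.21

$5.21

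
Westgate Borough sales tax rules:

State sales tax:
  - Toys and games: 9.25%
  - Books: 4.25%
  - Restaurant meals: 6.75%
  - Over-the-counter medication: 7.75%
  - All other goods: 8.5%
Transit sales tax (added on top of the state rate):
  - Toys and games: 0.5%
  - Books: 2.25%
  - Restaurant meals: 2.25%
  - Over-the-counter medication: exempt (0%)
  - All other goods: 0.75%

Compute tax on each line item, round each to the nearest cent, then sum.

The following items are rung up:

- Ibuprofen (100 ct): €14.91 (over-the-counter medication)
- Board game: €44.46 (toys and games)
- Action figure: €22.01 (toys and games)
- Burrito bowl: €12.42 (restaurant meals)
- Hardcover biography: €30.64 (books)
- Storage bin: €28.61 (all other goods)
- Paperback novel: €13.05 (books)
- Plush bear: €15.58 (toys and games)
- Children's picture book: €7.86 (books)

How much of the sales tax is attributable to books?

€3.35

Hardcover biography €30.64: books → 4.25% + 2.25% transit = 6.5% → €1.99
Paperback novel €13.05: books → 4.25% + 2.25% transit = 6.5% → €0.85
Children's picture book €7.86: books → 4.25% + 2.25% transit = 6.5% → €0.51
Tax on books = €1.99 + €0.85 + €0.51 = €3.35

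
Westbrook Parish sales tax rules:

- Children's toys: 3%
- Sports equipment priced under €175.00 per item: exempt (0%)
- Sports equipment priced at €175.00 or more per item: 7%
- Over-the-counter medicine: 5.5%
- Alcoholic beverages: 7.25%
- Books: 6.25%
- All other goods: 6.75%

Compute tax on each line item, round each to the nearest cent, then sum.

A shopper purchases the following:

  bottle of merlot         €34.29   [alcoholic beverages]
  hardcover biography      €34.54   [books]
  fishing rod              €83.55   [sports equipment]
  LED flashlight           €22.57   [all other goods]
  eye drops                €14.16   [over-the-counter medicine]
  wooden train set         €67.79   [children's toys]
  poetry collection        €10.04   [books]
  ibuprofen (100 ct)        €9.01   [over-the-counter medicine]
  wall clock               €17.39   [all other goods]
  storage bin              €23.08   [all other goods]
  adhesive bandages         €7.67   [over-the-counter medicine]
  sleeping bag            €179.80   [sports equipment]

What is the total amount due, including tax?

Bottle of merlot €34.29: alcoholic beverages → 7.25% → €2.49
Hardcover biography €34.54: books → 6.25% → €2.16
Fishing rod €83.55: sports equipment, under €175.00 → 0% → €0.00
LED flashlight €22.57: all other goods → 6.75% → €1.52
Eye drops €14.16: over-the-counter medicine → 5.5% → €0.78
Wooden train set €67.79: children's toys → 3% → €2.03
Poetry collection €10.04: books → 6.25% → €0.63
Ibuprofen (100 ct) €9.01: over-the-counter medicine → 5.5% → €0.50
Wall clock €17.39: all other goods → 6.75% → €1.17
Storage bin €23.08: all other goods → 6.75% → €1.56
Adhesive bandages €7.67: over-the-counter medicine → 5.5% → €0.42
Sleeping bag €179.80: sports equipment, €175.00 or more → 7% → €12.59
Subtotal = €503.89; tax = €25.85; total due = €529.74

€529.74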